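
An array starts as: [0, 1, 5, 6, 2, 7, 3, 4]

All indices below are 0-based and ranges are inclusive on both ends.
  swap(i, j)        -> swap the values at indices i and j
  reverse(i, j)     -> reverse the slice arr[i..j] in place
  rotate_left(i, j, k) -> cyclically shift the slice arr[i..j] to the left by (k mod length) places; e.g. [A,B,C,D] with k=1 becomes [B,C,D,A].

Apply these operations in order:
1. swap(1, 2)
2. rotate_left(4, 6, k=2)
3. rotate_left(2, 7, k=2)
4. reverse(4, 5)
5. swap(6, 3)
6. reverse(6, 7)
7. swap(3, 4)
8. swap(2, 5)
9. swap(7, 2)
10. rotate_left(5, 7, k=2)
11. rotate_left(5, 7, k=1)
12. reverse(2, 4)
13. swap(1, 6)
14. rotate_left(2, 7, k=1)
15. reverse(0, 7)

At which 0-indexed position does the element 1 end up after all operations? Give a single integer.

After 1 (swap(1, 2)): [0, 5, 1, 6, 2, 7, 3, 4]
After 2 (rotate_left(4, 6, k=2)): [0, 5, 1, 6, 3, 2, 7, 4]
After 3 (rotate_left(2, 7, k=2)): [0, 5, 3, 2, 7, 4, 1, 6]
After 4 (reverse(4, 5)): [0, 5, 3, 2, 4, 7, 1, 6]
After 5 (swap(6, 3)): [0, 5, 3, 1, 4, 7, 2, 6]
After 6 (reverse(6, 7)): [0, 5, 3, 1, 4, 7, 6, 2]
After 7 (swap(3, 4)): [0, 5, 3, 4, 1, 7, 6, 2]
After 8 (swap(2, 5)): [0, 5, 7, 4, 1, 3, 6, 2]
After 9 (swap(7, 2)): [0, 5, 2, 4, 1, 3, 6, 7]
After 10 (rotate_left(5, 7, k=2)): [0, 5, 2, 4, 1, 7, 3, 6]
After 11 (rotate_left(5, 7, k=1)): [0, 5, 2, 4, 1, 3, 6, 7]
After 12 (reverse(2, 4)): [0, 5, 1, 4, 2, 3, 6, 7]
After 13 (swap(1, 6)): [0, 6, 1, 4, 2, 3, 5, 7]
After 14 (rotate_left(2, 7, k=1)): [0, 6, 4, 2, 3, 5, 7, 1]
After 15 (reverse(0, 7)): [1, 7, 5, 3, 2, 4, 6, 0]

Answer: 0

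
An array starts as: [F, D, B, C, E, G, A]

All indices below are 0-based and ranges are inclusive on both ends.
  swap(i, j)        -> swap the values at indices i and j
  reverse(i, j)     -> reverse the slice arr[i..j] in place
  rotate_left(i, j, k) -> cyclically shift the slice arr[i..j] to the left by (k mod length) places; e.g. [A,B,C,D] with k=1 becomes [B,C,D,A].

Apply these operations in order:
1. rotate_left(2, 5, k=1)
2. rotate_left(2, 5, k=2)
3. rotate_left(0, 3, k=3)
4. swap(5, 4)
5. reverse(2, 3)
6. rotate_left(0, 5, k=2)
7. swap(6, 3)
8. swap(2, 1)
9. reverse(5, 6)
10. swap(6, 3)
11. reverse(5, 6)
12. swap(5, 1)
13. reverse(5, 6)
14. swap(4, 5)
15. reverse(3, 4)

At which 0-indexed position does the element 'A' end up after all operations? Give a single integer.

After 1 (rotate_left(2, 5, k=1)): [F, D, C, E, G, B, A]
After 2 (rotate_left(2, 5, k=2)): [F, D, G, B, C, E, A]
After 3 (rotate_left(0, 3, k=3)): [B, F, D, G, C, E, A]
After 4 (swap(5, 4)): [B, F, D, G, E, C, A]
After 5 (reverse(2, 3)): [B, F, G, D, E, C, A]
After 6 (rotate_left(0, 5, k=2)): [G, D, E, C, B, F, A]
After 7 (swap(6, 3)): [G, D, E, A, B, F, C]
After 8 (swap(2, 1)): [G, E, D, A, B, F, C]
After 9 (reverse(5, 6)): [G, E, D, A, B, C, F]
After 10 (swap(6, 3)): [G, E, D, F, B, C, A]
After 11 (reverse(5, 6)): [G, E, D, F, B, A, C]
After 12 (swap(5, 1)): [G, A, D, F, B, E, C]
After 13 (reverse(5, 6)): [G, A, D, F, B, C, E]
After 14 (swap(4, 5)): [G, A, D, F, C, B, E]
After 15 (reverse(3, 4)): [G, A, D, C, F, B, E]

Answer: 1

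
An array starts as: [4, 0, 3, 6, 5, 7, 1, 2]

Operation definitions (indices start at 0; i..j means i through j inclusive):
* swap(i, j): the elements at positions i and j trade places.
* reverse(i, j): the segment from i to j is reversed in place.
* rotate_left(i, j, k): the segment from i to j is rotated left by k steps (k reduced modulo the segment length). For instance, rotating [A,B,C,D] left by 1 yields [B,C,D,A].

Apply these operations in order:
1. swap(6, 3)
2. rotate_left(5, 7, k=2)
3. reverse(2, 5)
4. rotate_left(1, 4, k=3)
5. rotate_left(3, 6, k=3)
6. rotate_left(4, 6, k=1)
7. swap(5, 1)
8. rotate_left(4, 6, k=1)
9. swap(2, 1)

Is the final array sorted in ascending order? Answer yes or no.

After 1 (swap(6, 3)): [4, 0, 3, 1, 5, 7, 6, 2]
After 2 (rotate_left(5, 7, k=2)): [4, 0, 3, 1, 5, 2, 7, 6]
After 3 (reverse(2, 5)): [4, 0, 2, 5, 1, 3, 7, 6]
After 4 (rotate_left(1, 4, k=3)): [4, 1, 0, 2, 5, 3, 7, 6]
After 5 (rotate_left(3, 6, k=3)): [4, 1, 0, 7, 2, 5, 3, 6]
After 6 (rotate_left(4, 6, k=1)): [4, 1, 0, 7, 5, 3, 2, 6]
After 7 (swap(5, 1)): [4, 3, 0, 7, 5, 1, 2, 6]
After 8 (rotate_left(4, 6, k=1)): [4, 3, 0, 7, 1, 2, 5, 6]
After 9 (swap(2, 1)): [4, 0, 3, 7, 1, 2, 5, 6]

Answer: no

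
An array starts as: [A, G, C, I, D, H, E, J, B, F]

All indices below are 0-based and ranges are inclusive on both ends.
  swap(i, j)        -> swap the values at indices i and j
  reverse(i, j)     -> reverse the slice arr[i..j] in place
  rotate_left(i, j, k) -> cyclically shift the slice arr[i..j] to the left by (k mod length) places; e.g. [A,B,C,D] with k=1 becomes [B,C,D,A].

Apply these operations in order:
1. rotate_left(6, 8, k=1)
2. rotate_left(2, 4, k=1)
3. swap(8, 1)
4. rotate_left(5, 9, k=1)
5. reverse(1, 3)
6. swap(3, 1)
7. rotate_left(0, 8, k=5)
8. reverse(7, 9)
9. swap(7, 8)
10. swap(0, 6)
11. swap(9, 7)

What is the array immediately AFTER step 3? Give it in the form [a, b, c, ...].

Answer: [A, E, I, D, C, H, J, B, G, F]

Derivation:
After 1 (rotate_left(6, 8, k=1)): [A, G, C, I, D, H, J, B, E, F]
After 2 (rotate_left(2, 4, k=1)): [A, G, I, D, C, H, J, B, E, F]
After 3 (swap(8, 1)): [A, E, I, D, C, H, J, B, G, F]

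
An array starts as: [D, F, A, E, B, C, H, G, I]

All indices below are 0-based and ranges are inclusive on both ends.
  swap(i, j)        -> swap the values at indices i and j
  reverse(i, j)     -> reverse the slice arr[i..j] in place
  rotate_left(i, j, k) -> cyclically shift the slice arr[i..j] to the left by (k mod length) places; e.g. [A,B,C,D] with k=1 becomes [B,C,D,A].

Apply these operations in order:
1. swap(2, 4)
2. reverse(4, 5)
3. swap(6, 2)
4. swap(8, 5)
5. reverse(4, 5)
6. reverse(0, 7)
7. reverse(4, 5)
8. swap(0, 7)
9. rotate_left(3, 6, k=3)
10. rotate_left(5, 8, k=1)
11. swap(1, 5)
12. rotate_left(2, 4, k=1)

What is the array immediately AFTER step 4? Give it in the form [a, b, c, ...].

Answer: [D, F, H, E, C, I, B, G, A]

Derivation:
After 1 (swap(2, 4)): [D, F, B, E, A, C, H, G, I]
After 2 (reverse(4, 5)): [D, F, B, E, C, A, H, G, I]
After 3 (swap(6, 2)): [D, F, H, E, C, A, B, G, I]
After 4 (swap(8, 5)): [D, F, H, E, C, I, B, G, A]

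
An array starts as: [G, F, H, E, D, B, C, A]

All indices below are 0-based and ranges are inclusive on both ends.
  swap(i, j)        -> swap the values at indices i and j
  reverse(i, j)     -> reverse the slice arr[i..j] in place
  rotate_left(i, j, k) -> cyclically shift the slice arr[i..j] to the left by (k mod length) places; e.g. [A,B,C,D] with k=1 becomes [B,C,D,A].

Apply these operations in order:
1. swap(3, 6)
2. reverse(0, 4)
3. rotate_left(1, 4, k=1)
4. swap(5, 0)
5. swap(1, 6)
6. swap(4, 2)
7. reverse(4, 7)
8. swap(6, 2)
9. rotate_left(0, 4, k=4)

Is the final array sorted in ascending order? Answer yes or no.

After 1 (swap(3, 6)): [G, F, H, C, D, B, E, A]
After 2 (reverse(0, 4)): [D, C, H, F, G, B, E, A]
After 3 (rotate_left(1, 4, k=1)): [D, H, F, G, C, B, E, A]
After 4 (swap(5, 0)): [B, H, F, G, C, D, E, A]
After 5 (swap(1, 6)): [B, E, F, G, C, D, H, A]
After 6 (swap(4, 2)): [B, E, C, G, F, D, H, A]
After 7 (reverse(4, 7)): [B, E, C, G, A, H, D, F]
After 8 (swap(6, 2)): [B, E, D, G, A, H, C, F]
After 9 (rotate_left(0, 4, k=4)): [A, B, E, D, G, H, C, F]

Answer: no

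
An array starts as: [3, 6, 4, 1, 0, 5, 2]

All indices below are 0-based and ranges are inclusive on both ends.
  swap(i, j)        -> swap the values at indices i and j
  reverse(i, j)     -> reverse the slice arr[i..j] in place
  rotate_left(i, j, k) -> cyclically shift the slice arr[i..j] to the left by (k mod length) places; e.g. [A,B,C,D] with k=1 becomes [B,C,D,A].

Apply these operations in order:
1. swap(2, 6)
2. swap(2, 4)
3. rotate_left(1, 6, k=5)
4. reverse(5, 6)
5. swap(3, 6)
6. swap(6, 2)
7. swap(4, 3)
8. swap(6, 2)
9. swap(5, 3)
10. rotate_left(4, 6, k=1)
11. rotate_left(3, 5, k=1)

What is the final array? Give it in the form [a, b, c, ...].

Answer: [3, 4, 6, 1, 0, 5, 2]

Derivation:
After 1 (swap(2, 6)): [3, 6, 2, 1, 0, 5, 4]
After 2 (swap(2, 4)): [3, 6, 0, 1, 2, 5, 4]
After 3 (rotate_left(1, 6, k=5)): [3, 4, 6, 0, 1, 2, 5]
After 4 (reverse(5, 6)): [3, 4, 6, 0, 1, 5, 2]
After 5 (swap(3, 6)): [3, 4, 6, 2, 1, 5, 0]
After 6 (swap(6, 2)): [3, 4, 0, 2, 1, 5, 6]
After 7 (swap(4, 3)): [3, 4, 0, 1, 2, 5, 6]
After 8 (swap(6, 2)): [3, 4, 6, 1, 2, 5, 0]
After 9 (swap(5, 3)): [3, 4, 6, 5, 2, 1, 0]
After 10 (rotate_left(4, 6, k=1)): [3, 4, 6, 5, 1, 0, 2]
After 11 (rotate_left(3, 5, k=1)): [3, 4, 6, 1, 0, 5, 2]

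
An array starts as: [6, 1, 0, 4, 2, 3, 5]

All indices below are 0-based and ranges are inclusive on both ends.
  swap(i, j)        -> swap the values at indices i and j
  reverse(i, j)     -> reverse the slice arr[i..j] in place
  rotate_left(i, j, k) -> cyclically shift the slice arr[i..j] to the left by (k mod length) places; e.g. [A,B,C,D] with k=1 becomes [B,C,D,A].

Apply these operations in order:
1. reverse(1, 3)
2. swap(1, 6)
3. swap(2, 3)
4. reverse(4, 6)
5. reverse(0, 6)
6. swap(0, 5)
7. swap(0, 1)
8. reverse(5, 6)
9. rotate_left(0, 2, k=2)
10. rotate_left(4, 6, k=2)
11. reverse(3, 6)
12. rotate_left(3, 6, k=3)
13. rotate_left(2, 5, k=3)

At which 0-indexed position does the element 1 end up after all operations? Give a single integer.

After 1 (reverse(1, 3)): [6, 4, 0, 1, 2, 3, 5]
After 2 (swap(1, 6)): [6, 5, 0, 1, 2, 3, 4]
After 3 (swap(2, 3)): [6, 5, 1, 0, 2, 3, 4]
After 4 (reverse(4, 6)): [6, 5, 1, 0, 4, 3, 2]
After 5 (reverse(0, 6)): [2, 3, 4, 0, 1, 5, 6]
After 6 (swap(0, 5)): [5, 3, 4, 0, 1, 2, 6]
After 7 (swap(0, 1)): [3, 5, 4, 0, 1, 2, 6]
After 8 (reverse(5, 6)): [3, 5, 4, 0, 1, 6, 2]
After 9 (rotate_left(0, 2, k=2)): [4, 3, 5, 0, 1, 6, 2]
After 10 (rotate_left(4, 6, k=2)): [4, 3, 5, 0, 2, 1, 6]
After 11 (reverse(3, 6)): [4, 3, 5, 6, 1, 2, 0]
After 12 (rotate_left(3, 6, k=3)): [4, 3, 5, 0, 6, 1, 2]
After 13 (rotate_left(2, 5, k=3)): [4, 3, 1, 5, 0, 6, 2]

Answer: 2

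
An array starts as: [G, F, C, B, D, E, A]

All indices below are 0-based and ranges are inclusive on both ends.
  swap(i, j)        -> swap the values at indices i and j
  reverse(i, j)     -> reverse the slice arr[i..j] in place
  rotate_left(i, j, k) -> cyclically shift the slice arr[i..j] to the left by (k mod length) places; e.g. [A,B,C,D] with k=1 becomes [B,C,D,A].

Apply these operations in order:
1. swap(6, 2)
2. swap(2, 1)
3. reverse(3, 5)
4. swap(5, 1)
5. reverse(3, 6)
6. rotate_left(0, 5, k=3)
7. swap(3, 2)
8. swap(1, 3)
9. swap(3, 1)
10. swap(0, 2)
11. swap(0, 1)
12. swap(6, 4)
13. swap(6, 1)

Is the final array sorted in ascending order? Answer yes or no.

After 1 (swap(6, 2)): [G, F, A, B, D, E, C]
After 2 (swap(2, 1)): [G, A, F, B, D, E, C]
After 3 (reverse(3, 5)): [G, A, F, E, D, B, C]
After 4 (swap(5, 1)): [G, B, F, E, D, A, C]
After 5 (reverse(3, 6)): [G, B, F, C, A, D, E]
After 6 (rotate_left(0, 5, k=3)): [C, A, D, G, B, F, E]
After 7 (swap(3, 2)): [C, A, G, D, B, F, E]
After 8 (swap(1, 3)): [C, D, G, A, B, F, E]
After 9 (swap(3, 1)): [C, A, G, D, B, F, E]
After 10 (swap(0, 2)): [G, A, C, D, B, F, E]
After 11 (swap(0, 1)): [A, G, C, D, B, F, E]
After 12 (swap(6, 4)): [A, G, C, D, E, F, B]
After 13 (swap(6, 1)): [A, B, C, D, E, F, G]

Answer: yes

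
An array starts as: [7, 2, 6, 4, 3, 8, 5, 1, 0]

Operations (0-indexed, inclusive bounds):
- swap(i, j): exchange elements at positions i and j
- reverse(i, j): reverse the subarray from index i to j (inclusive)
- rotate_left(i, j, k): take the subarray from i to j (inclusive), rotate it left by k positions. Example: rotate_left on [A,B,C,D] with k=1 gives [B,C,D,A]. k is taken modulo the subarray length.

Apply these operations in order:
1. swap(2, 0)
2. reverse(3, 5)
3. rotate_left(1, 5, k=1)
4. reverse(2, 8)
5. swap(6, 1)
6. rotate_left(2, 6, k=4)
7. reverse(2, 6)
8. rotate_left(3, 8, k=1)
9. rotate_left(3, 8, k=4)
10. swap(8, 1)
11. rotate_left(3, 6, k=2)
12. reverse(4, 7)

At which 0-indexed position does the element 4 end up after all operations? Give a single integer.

After 1 (swap(2, 0)): [6, 2, 7, 4, 3, 8, 5, 1, 0]
After 2 (reverse(3, 5)): [6, 2, 7, 8, 3, 4, 5, 1, 0]
After 3 (rotate_left(1, 5, k=1)): [6, 7, 8, 3, 4, 2, 5, 1, 0]
After 4 (reverse(2, 8)): [6, 7, 0, 1, 5, 2, 4, 3, 8]
After 5 (swap(6, 1)): [6, 4, 0, 1, 5, 2, 7, 3, 8]
After 6 (rotate_left(2, 6, k=4)): [6, 4, 7, 0, 1, 5, 2, 3, 8]
After 7 (reverse(2, 6)): [6, 4, 2, 5, 1, 0, 7, 3, 8]
After 8 (rotate_left(3, 8, k=1)): [6, 4, 2, 1, 0, 7, 3, 8, 5]
After 9 (rotate_left(3, 8, k=4)): [6, 4, 2, 8, 5, 1, 0, 7, 3]
After 10 (swap(8, 1)): [6, 3, 2, 8, 5, 1, 0, 7, 4]
After 11 (rotate_left(3, 6, k=2)): [6, 3, 2, 1, 0, 8, 5, 7, 4]
After 12 (reverse(4, 7)): [6, 3, 2, 1, 7, 5, 8, 0, 4]

Answer: 8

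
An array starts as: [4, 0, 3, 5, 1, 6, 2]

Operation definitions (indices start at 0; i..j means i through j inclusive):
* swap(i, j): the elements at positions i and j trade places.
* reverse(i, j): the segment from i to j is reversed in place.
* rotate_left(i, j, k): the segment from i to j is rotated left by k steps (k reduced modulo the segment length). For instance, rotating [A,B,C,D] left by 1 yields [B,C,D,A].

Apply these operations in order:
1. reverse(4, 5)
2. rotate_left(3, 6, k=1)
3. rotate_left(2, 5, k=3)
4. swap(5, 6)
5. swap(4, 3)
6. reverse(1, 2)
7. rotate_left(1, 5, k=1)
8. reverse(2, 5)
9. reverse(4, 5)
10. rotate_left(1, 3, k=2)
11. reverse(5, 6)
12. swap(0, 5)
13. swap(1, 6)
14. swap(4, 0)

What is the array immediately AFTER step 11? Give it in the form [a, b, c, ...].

After 1 (reverse(4, 5)): [4, 0, 3, 5, 6, 1, 2]
After 2 (rotate_left(3, 6, k=1)): [4, 0, 3, 6, 1, 2, 5]
After 3 (rotate_left(2, 5, k=3)): [4, 0, 2, 3, 6, 1, 5]
After 4 (swap(5, 6)): [4, 0, 2, 3, 6, 5, 1]
After 5 (swap(4, 3)): [4, 0, 2, 6, 3, 5, 1]
After 6 (reverse(1, 2)): [4, 2, 0, 6, 3, 5, 1]
After 7 (rotate_left(1, 5, k=1)): [4, 0, 6, 3, 5, 2, 1]
After 8 (reverse(2, 5)): [4, 0, 2, 5, 3, 6, 1]
After 9 (reverse(4, 5)): [4, 0, 2, 5, 6, 3, 1]
After 10 (rotate_left(1, 3, k=2)): [4, 5, 0, 2, 6, 3, 1]
After 11 (reverse(5, 6)): [4, 5, 0, 2, 6, 1, 3]

Answer: [4, 5, 0, 2, 6, 1, 3]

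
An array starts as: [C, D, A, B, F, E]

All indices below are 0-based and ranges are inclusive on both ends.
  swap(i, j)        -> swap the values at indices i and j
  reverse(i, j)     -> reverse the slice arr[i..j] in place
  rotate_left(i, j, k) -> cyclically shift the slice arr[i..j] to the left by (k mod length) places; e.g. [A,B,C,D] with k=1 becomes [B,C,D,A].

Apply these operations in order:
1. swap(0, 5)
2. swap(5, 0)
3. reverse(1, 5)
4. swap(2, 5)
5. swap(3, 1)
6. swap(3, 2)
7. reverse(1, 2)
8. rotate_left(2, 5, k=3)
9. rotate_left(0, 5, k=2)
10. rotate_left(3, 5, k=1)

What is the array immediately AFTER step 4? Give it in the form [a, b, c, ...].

After 1 (swap(0, 5)): [E, D, A, B, F, C]
After 2 (swap(5, 0)): [C, D, A, B, F, E]
After 3 (reverse(1, 5)): [C, E, F, B, A, D]
After 4 (swap(2, 5)): [C, E, D, B, A, F]

Answer: [C, E, D, B, A, F]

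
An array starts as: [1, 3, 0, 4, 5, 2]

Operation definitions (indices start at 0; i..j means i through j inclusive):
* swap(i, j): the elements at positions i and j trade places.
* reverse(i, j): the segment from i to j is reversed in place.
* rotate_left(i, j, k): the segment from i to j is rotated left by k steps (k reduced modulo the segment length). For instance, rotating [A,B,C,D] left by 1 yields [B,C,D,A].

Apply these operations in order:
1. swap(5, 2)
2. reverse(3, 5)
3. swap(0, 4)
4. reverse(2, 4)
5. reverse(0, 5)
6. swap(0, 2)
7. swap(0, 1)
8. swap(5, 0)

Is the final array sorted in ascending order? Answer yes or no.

After 1 (swap(5, 2)): [1, 3, 2, 4, 5, 0]
After 2 (reverse(3, 5)): [1, 3, 2, 0, 5, 4]
After 3 (swap(0, 4)): [5, 3, 2, 0, 1, 4]
After 4 (reverse(2, 4)): [5, 3, 1, 0, 2, 4]
After 5 (reverse(0, 5)): [4, 2, 0, 1, 3, 5]
After 6 (swap(0, 2)): [0, 2, 4, 1, 3, 5]
After 7 (swap(0, 1)): [2, 0, 4, 1, 3, 5]
After 8 (swap(5, 0)): [5, 0, 4, 1, 3, 2]

Answer: no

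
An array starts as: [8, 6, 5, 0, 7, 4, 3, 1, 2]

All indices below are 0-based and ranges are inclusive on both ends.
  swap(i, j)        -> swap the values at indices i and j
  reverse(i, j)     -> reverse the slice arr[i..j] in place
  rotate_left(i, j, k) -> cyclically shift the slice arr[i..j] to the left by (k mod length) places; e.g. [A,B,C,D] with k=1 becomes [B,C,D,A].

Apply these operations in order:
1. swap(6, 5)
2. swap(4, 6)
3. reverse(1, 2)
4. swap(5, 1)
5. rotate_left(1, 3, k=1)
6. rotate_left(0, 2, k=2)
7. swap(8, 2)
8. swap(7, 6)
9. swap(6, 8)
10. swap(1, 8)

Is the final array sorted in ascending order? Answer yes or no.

After 1 (swap(6, 5)): [8, 6, 5, 0, 7, 3, 4, 1, 2]
After 2 (swap(4, 6)): [8, 6, 5, 0, 4, 3, 7, 1, 2]
After 3 (reverse(1, 2)): [8, 5, 6, 0, 4, 3, 7, 1, 2]
After 4 (swap(5, 1)): [8, 3, 6, 0, 4, 5, 7, 1, 2]
After 5 (rotate_left(1, 3, k=1)): [8, 6, 0, 3, 4, 5, 7, 1, 2]
After 6 (rotate_left(0, 2, k=2)): [0, 8, 6, 3, 4, 5, 7, 1, 2]
After 7 (swap(8, 2)): [0, 8, 2, 3, 4, 5, 7, 1, 6]
After 8 (swap(7, 6)): [0, 8, 2, 3, 4, 5, 1, 7, 6]
After 9 (swap(6, 8)): [0, 8, 2, 3, 4, 5, 6, 7, 1]
After 10 (swap(1, 8)): [0, 1, 2, 3, 4, 5, 6, 7, 8]

Answer: yes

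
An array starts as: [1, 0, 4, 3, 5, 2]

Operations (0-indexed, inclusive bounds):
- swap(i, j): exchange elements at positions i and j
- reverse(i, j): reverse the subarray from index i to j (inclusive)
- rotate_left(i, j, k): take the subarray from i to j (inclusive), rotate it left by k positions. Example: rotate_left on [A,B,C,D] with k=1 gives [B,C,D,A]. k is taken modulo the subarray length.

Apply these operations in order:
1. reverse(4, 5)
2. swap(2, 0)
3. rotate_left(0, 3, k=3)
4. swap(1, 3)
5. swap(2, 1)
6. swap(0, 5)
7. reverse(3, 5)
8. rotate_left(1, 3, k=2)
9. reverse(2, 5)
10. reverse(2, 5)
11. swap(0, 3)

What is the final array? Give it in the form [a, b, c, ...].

Answer: [1, 3, 0, 5, 2, 4]

Derivation:
After 1 (reverse(4, 5)): [1, 0, 4, 3, 2, 5]
After 2 (swap(2, 0)): [4, 0, 1, 3, 2, 5]
After 3 (rotate_left(0, 3, k=3)): [3, 4, 0, 1, 2, 5]
After 4 (swap(1, 3)): [3, 1, 0, 4, 2, 5]
After 5 (swap(2, 1)): [3, 0, 1, 4, 2, 5]
After 6 (swap(0, 5)): [5, 0, 1, 4, 2, 3]
After 7 (reverse(3, 5)): [5, 0, 1, 3, 2, 4]
After 8 (rotate_left(1, 3, k=2)): [5, 3, 0, 1, 2, 4]
After 9 (reverse(2, 5)): [5, 3, 4, 2, 1, 0]
After 10 (reverse(2, 5)): [5, 3, 0, 1, 2, 4]
After 11 (swap(0, 3)): [1, 3, 0, 5, 2, 4]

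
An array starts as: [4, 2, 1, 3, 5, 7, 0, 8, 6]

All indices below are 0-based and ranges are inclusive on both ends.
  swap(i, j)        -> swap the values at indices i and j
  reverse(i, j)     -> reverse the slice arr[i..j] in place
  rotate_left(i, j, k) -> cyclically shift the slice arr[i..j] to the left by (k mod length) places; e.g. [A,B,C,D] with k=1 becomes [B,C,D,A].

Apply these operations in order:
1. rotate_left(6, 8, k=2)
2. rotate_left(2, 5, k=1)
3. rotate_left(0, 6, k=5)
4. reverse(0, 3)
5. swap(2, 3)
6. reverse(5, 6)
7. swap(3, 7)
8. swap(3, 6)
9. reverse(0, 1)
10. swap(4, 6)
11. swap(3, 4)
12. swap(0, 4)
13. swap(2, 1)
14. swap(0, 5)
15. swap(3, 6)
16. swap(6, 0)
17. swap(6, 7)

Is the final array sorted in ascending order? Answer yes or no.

Answer: yes

Derivation:
After 1 (rotate_left(6, 8, k=2)): [4, 2, 1, 3, 5, 7, 6, 0, 8]
After 2 (rotate_left(2, 5, k=1)): [4, 2, 3, 5, 7, 1, 6, 0, 8]
After 3 (rotate_left(0, 6, k=5)): [1, 6, 4, 2, 3, 5, 7, 0, 8]
After 4 (reverse(0, 3)): [2, 4, 6, 1, 3, 5, 7, 0, 8]
After 5 (swap(2, 3)): [2, 4, 1, 6, 3, 5, 7, 0, 8]
After 6 (reverse(5, 6)): [2, 4, 1, 6, 3, 7, 5, 0, 8]
After 7 (swap(3, 7)): [2, 4, 1, 0, 3, 7, 5, 6, 8]
After 8 (swap(3, 6)): [2, 4, 1, 5, 3, 7, 0, 6, 8]
After 9 (reverse(0, 1)): [4, 2, 1, 5, 3, 7, 0, 6, 8]
After 10 (swap(4, 6)): [4, 2, 1, 5, 0, 7, 3, 6, 8]
After 11 (swap(3, 4)): [4, 2, 1, 0, 5, 7, 3, 6, 8]
After 12 (swap(0, 4)): [5, 2, 1, 0, 4, 7, 3, 6, 8]
After 13 (swap(2, 1)): [5, 1, 2, 0, 4, 7, 3, 6, 8]
After 14 (swap(0, 5)): [7, 1, 2, 0, 4, 5, 3, 6, 8]
After 15 (swap(3, 6)): [7, 1, 2, 3, 4, 5, 0, 6, 8]
After 16 (swap(6, 0)): [0, 1, 2, 3, 4, 5, 7, 6, 8]
After 17 (swap(6, 7)): [0, 1, 2, 3, 4, 5, 6, 7, 8]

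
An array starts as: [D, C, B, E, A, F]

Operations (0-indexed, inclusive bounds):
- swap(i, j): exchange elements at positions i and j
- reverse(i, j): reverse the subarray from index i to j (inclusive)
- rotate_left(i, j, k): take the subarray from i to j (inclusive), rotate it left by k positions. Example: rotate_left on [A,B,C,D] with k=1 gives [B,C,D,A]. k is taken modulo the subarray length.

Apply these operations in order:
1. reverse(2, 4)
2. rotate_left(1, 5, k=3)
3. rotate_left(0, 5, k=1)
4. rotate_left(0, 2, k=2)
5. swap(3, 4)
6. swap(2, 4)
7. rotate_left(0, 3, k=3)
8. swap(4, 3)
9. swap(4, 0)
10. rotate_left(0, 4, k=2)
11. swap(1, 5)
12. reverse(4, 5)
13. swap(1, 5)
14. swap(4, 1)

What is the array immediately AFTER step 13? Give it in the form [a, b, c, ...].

Answer: [B, C, E, A, F, D]

Derivation:
After 1 (reverse(2, 4)): [D, C, A, E, B, F]
After 2 (rotate_left(1, 5, k=3)): [D, B, F, C, A, E]
After 3 (rotate_left(0, 5, k=1)): [B, F, C, A, E, D]
After 4 (rotate_left(0, 2, k=2)): [C, B, F, A, E, D]
After 5 (swap(3, 4)): [C, B, F, E, A, D]
After 6 (swap(2, 4)): [C, B, A, E, F, D]
After 7 (rotate_left(0, 3, k=3)): [E, C, B, A, F, D]
After 8 (swap(4, 3)): [E, C, B, F, A, D]
After 9 (swap(4, 0)): [A, C, B, F, E, D]
After 10 (rotate_left(0, 4, k=2)): [B, F, E, A, C, D]
After 11 (swap(1, 5)): [B, D, E, A, C, F]
After 12 (reverse(4, 5)): [B, D, E, A, F, C]
After 13 (swap(1, 5)): [B, C, E, A, F, D]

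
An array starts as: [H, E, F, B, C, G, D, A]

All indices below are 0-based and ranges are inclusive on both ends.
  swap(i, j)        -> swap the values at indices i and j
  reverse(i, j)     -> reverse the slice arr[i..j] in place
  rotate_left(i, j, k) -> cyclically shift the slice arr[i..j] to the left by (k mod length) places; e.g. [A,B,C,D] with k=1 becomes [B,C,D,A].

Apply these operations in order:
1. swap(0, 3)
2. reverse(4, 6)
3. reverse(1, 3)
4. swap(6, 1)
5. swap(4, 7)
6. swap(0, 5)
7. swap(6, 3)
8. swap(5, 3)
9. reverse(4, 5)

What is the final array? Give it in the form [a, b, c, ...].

After 1 (swap(0, 3)): [B, E, F, H, C, G, D, A]
After 2 (reverse(4, 6)): [B, E, F, H, D, G, C, A]
After 3 (reverse(1, 3)): [B, H, F, E, D, G, C, A]
After 4 (swap(6, 1)): [B, C, F, E, D, G, H, A]
After 5 (swap(4, 7)): [B, C, F, E, A, G, H, D]
After 6 (swap(0, 5)): [G, C, F, E, A, B, H, D]
After 7 (swap(6, 3)): [G, C, F, H, A, B, E, D]
After 8 (swap(5, 3)): [G, C, F, B, A, H, E, D]
After 9 (reverse(4, 5)): [G, C, F, B, H, A, E, D]

Answer: [G, C, F, B, H, A, E, D]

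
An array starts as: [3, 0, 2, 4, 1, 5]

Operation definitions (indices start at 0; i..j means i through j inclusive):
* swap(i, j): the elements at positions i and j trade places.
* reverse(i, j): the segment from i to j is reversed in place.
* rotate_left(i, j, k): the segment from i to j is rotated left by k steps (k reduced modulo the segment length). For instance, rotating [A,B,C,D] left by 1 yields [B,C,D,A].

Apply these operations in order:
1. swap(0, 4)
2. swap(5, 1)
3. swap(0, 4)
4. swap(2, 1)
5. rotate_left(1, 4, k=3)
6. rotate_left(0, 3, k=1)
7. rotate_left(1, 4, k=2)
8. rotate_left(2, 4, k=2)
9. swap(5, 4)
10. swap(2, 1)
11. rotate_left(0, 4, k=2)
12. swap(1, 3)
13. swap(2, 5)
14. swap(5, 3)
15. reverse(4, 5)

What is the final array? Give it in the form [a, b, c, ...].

Answer: [3, 1, 2, 0, 4, 5]

Derivation:
After 1 (swap(0, 4)): [1, 0, 2, 4, 3, 5]
After 2 (swap(5, 1)): [1, 5, 2, 4, 3, 0]
After 3 (swap(0, 4)): [3, 5, 2, 4, 1, 0]
After 4 (swap(2, 1)): [3, 2, 5, 4, 1, 0]
After 5 (rotate_left(1, 4, k=3)): [3, 1, 2, 5, 4, 0]
After 6 (rotate_left(0, 3, k=1)): [1, 2, 5, 3, 4, 0]
After 7 (rotate_left(1, 4, k=2)): [1, 3, 4, 2, 5, 0]
After 8 (rotate_left(2, 4, k=2)): [1, 3, 5, 4, 2, 0]
After 9 (swap(5, 4)): [1, 3, 5, 4, 0, 2]
After 10 (swap(2, 1)): [1, 5, 3, 4, 0, 2]
After 11 (rotate_left(0, 4, k=2)): [3, 4, 0, 1, 5, 2]
After 12 (swap(1, 3)): [3, 1, 0, 4, 5, 2]
After 13 (swap(2, 5)): [3, 1, 2, 4, 5, 0]
After 14 (swap(5, 3)): [3, 1, 2, 0, 5, 4]
After 15 (reverse(4, 5)): [3, 1, 2, 0, 4, 5]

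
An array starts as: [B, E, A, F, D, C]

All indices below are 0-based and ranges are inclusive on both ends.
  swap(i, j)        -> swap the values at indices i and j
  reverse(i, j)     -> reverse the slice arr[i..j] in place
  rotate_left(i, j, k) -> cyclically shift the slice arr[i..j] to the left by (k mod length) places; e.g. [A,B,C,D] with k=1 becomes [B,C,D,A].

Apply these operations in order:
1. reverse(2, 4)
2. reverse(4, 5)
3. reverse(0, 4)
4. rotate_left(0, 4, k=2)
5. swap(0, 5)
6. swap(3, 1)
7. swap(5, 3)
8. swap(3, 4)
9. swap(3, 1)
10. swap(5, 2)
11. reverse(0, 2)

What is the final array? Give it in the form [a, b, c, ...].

After 1 (reverse(2, 4)): [B, E, D, F, A, C]
After 2 (reverse(4, 5)): [B, E, D, F, C, A]
After 3 (reverse(0, 4)): [C, F, D, E, B, A]
After 4 (rotate_left(0, 4, k=2)): [D, E, B, C, F, A]
After 5 (swap(0, 5)): [A, E, B, C, F, D]
After 6 (swap(3, 1)): [A, C, B, E, F, D]
After 7 (swap(5, 3)): [A, C, B, D, F, E]
After 8 (swap(3, 4)): [A, C, B, F, D, E]
After 9 (swap(3, 1)): [A, F, B, C, D, E]
After 10 (swap(5, 2)): [A, F, E, C, D, B]
After 11 (reverse(0, 2)): [E, F, A, C, D, B]

Answer: [E, F, A, C, D, B]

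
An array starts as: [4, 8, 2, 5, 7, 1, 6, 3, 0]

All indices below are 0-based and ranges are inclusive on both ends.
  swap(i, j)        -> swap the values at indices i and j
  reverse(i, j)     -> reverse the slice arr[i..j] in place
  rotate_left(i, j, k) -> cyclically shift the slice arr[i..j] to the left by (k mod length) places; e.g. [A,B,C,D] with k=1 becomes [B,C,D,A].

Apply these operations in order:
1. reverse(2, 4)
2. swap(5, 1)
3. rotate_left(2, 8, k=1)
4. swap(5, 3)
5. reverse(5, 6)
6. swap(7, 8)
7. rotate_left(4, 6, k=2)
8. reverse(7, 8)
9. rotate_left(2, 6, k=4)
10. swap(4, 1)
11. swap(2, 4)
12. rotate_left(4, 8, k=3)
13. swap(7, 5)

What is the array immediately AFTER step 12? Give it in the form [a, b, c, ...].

After 1 (reverse(2, 4)): [4, 8, 7, 5, 2, 1, 6, 3, 0]
After 2 (swap(5, 1)): [4, 1, 7, 5, 2, 8, 6, 3, 0]
After 3 (rotate_left(2, 8, k=1)): [4, 1, 5, 2, 8, 6, 3, 0, 7]
After 4 (swap(5, 3)): [4, 1, 5, 6, 8, 2, 3, 0, 7]
After 5 (reverse(5, 6)): [4, 1, 5, 6, 8, 3, 2, 0, 7]
After 6 (swap(7, 8)): [4, 1, 5, 6, 8, 3, 2, 7, 0]
After 7 (rotate_left(4, 6, k=2)): [4, 1, 5, 6, 2, 8, 3, 7, 0]
After 8 (reverse(7, 8)): [4, 1, 5, 6, 2, 8, 3, 0, 7]
After 9 (rotate_left(2, 6, k=4)): [4, 1, 3, 5, 6, 2, 8, 0, 7]
After 10 (swap(4, 1)): [4, 6, 3, 5, 1, 2, 8, 0, 7]
After 11 (swap(2, 4)): [4, 6, 1, 5, 3, 2, 8, 0, 7]
After 12 (rotate_left(4, 8, k=3)): [4, 6, 1, 5, 0, 7, 3, 2, 8]

Answer: [4, 6, 1, 5, 0, 7, 3, 2, 8]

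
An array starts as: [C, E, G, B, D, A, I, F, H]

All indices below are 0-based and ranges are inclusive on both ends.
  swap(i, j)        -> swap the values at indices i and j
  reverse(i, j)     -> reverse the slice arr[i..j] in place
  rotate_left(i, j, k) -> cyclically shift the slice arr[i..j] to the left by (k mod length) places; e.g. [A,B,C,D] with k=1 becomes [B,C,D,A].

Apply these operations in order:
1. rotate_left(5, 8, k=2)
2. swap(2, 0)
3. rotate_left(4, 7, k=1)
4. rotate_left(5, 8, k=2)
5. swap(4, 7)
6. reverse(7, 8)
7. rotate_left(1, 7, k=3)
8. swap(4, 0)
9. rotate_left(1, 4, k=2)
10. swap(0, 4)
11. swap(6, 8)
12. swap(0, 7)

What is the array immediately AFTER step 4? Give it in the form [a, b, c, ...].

After 1 (rotate_left(5, 8, k=2)): [C, E, G, B, D, F, H, A, I]
After 2 (swap(2, 0)): [G, E, C, B, D, F, H, A, I]
After 3 (rotate_left(4, 7, k=1)): [G, E, C, B, F, H, A, D, I]
After 4 (rotate_left(5, 8, k=2)): [G, E, C, B, F, D, I, H, A]

Answer: [G, E, C, B, F, D, I, H, A]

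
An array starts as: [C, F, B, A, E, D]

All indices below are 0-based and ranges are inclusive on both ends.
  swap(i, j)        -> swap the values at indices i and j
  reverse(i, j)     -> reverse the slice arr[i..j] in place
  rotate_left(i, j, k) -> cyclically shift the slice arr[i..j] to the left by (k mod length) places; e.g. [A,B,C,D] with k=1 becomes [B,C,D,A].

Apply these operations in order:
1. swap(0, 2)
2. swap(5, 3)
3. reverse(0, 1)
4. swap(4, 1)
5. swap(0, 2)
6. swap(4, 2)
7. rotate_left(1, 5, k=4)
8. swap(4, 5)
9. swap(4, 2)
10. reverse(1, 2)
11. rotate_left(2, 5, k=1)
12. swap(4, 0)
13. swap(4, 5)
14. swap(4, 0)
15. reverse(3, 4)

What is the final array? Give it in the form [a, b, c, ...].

After 1 (swap(0, 2)): [B, F, C, A, E, D]
After 2 (swap(5, 3)): [B, F, C, D, E, A]
After 3 (reverse(0, 1)): [F, B, C, D, E, A]
After 4 (swap(4, 1)): [F, E, C, D, B, A]
After 5 (swap(0, 2)): [C, E, F, D, B, A]
After 6 (swap(4, 2)): [C, E, B, D, F, A]
After 7 (rotate_left(1, 5, k=4)): [C, A, E, B, D, F]
After 8 (swap(4, 5)): [C, A, E, B, F, D]
After 9 (swap(4, 2)): [C, A, F, B, E, D]
After 10 (reverse(1, 2)): [C, F, A, B, E, D]
After 11 (rotate_left(2, 5, k=1)): [C, F, B, E, D, A]
After 12 (swap(4, 0)): [D, F, B, E, C, A]
After 13 (swap(4, 5)): [D, F, B, E, A, C]
After 14 (swap(4, 0)): [A, F, B, E, D, C]
After 15 (reverse(3, 4)): [A, F, B, D, E, C]

Answer: [A, F, B, D, E, C]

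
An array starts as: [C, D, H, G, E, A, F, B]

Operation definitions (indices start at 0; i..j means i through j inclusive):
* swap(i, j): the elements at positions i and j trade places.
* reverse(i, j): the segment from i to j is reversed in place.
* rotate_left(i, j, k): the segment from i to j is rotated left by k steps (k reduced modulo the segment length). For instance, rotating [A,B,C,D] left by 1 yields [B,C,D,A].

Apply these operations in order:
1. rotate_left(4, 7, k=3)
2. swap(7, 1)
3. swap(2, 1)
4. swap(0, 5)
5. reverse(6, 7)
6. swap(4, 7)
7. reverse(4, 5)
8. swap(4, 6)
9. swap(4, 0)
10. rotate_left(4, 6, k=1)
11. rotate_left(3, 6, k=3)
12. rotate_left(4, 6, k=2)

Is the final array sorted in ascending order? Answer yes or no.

Answer: no

Derivation:
After 1 (rotate_left(4, 7, k=3)): [C, D, H, G, B, E, A, F]
After 2 (swap(7, 1)): [C, F, H, G, B, E, A, D]
After 3 (swap(2, 1)): [C, H, F, G, B, E, A, D]
After 4 (swap(0, 5)): [E, H, F, G, B, C, A, D]
After 5 (reverse(6, 7)): [E, H, F, G, B, C, D, A]
After 6 (swap(4, 7)): [E, H, F, G, A, C, D, B]
After 7 (reverse(4, 5)): [E, H, F, G, C, A, D, B]
After 8 (swap(4, 6)): [E, H, F, G, D, A, C, B]
After 9 (swap(4, 0)): [D, H, F, G, E, A, C, B]
After 10 (rotate_left(4, 6, k=1)): [D, H, F, G, A, C, E, B]
After 11 (rotate_left(3, 6, k=3)): [D, H, F, E, G, A, C, B]
After 12 (rotate_left(4, 6, k=2)): [D, H, F, E, C, G, A, B]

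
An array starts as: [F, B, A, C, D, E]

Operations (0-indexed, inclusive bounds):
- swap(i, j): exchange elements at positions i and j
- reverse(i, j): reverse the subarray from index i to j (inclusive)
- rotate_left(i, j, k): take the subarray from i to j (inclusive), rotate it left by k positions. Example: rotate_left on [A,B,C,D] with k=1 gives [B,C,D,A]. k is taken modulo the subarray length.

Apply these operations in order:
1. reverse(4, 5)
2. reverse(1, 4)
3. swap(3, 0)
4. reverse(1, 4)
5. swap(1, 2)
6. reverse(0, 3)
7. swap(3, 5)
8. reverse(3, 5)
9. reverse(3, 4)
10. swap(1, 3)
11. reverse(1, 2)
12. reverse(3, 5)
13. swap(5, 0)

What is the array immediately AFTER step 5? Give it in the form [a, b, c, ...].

After 1 (reverse(4, 5)): [F, B, A, C, E, D]
After 2 (reverse(1, 4)): [F, E, C, A, B, D]
After 3 (swap(3, 0)): [A, E, C, F, B, D]
After 4 (reverse(1, 4)): [A, B, F, C, E, D]
After 5 (swap(1, 2)): [A, F, B, C, E, D]

Answer: [A, F, B, C, E, D]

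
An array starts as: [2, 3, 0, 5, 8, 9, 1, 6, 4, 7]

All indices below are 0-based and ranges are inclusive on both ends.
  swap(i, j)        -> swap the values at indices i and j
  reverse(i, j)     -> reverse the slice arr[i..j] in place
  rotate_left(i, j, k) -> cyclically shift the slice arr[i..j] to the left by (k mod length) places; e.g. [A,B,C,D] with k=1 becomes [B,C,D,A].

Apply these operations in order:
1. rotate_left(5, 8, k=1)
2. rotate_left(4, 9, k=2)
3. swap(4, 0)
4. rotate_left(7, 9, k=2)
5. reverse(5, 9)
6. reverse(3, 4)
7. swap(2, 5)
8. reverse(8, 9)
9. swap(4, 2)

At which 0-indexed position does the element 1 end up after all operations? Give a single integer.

Answer: 7

Derivation:
After 1 (rotate_left(5, 8, k=1)): [2, 3, 0, 5, 8, 1, 6, 4, 9, 7]
After 2 (rotate_left(4, 9, k=2)): [2, 3, 0, 5, 6, 4, 9, 7, 8, 1]
After 3 (swap(4, 0)): [6, 3, 0, 5, 2, 4, 9, 7, 8, 1]
After 4 (rotate_left(7, 9, k=2)): [6, 3, 0, 5, 2, 4, 9, 1, 7, 8]
After 5 (reverse(5, 9)): [6, 3, 0, 5, 2, 8, 7, 1, 9, 4]
After 6 (reverse(3, 4)): [6, 3, 0, 2, 5, 8, 7, 1, 9, 4]
After 7 (swap(2, 5)): [6, 3, 8, 2, 5, 0, 7, 1, 9, 4]
After 8 (reverse(8, 9)): [6, 3, 8, 2, 5, 0, 7, 1, 4, 9]
After 9 (swap(4, 2)): [6, 3, 5, 2, 8, 0, 7, 1, 4, 9]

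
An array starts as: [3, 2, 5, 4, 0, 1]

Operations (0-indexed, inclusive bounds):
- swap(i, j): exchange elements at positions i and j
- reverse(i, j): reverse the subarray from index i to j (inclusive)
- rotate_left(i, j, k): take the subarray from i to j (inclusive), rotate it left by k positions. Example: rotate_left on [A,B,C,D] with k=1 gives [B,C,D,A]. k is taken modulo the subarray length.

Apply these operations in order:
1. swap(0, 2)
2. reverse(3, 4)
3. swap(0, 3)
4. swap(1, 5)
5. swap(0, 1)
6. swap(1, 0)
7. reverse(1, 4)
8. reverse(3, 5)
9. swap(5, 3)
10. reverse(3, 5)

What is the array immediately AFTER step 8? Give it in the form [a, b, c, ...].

After 1 (swap(0, 2)): [5, 2, 3, 4, 0, 1]
After 2 (reverse(3, 4)): [5, 2, 3, 0, 4, 1]
After 3 (swap(0, 3)): [0, 2, 3, 5, 4, 1]
After 4 (swap(1, 5)): [0, 1, 3, 5, 4, 2]
After 5 (swap(0, 1)): [1, 0, 3, 5, 4, 2]
After 6 (swap(1, 0)): [0, 1, 3, 5, 4, 2]
After 7 (reverse(1, 4)): [0, 4, 5, 3, 1, 2]
After 8 (reverse(3, 5)): [0, 4, 5, 2, 1, 3]

Answer: [0, 4, 5, 2, 1, 3]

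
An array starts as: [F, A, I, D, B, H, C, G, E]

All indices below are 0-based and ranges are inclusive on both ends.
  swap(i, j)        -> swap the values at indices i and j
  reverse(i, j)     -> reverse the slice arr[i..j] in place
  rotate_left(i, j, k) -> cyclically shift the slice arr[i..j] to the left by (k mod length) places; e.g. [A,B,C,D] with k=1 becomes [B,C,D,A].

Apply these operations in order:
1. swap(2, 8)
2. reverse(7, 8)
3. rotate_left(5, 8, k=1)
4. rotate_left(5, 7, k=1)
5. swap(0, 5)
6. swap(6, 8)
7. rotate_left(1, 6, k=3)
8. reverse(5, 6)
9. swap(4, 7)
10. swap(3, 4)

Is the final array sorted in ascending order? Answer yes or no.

After 1 (swap(2, 8)): [F, A, E, D, B, H, C, G, I]
After 2 (reverse(7, 8)): [F, A, E, D, B, H, C, I, G]
After 3 (rotate_left(5, 8, k=1)): [F, A, E, D, B, C, I, G, H]
After 4 (rotate_left(5, 7, k=1)): [F, A, E, D, B, I, G, C, H]
After 5 (swap(0, 5)): [I, A, E, D, B, F, G, C, H]
After 6 (swap(6, 8)): [I, A, E, D, B, F, H, C, G]
After 7 (rotate_left(1, 6, k=3)): [I, B, F, H, A, E, D, C, G]
After 8 (reverse(5, 6)): [I, B, F, H, A, D, E, C, G]
After 9 (swap(4, 7)): [I, B, F, H, C, D, E, A, G]
After 10 (swap(3, 4)): [I, B, F, C, H, D, E, A, G]

Answer: no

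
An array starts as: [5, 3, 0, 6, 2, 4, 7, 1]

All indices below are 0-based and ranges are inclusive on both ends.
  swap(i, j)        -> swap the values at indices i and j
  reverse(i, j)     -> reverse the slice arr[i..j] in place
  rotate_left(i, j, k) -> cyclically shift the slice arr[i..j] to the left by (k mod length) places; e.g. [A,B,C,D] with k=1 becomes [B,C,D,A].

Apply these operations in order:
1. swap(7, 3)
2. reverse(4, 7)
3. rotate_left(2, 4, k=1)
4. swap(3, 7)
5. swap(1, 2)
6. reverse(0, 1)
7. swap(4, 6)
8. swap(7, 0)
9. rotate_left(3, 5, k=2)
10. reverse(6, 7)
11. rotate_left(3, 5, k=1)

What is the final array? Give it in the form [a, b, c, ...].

Answer: [6, 5, 3, 2, 4, 7, 1, 0]

Derivation:
After 1 (swap(7, 3)): [5, 3, 0, 1, 2, 4, 7, 6]
After 2 (reverse(4, 7)): [5, 3, 0, 1, 6, 7, 4, 2]
After 3 (rotate_left(2, 4, k=1)): [5, 3, 1, 6, 0, 7, 4, 2]
After 4 (swap(3, 7)): [5, 3, 1, 2, 0, 7, 4, 6]
After 5 (swap(1, 2)): [5, 1, 3, 2, 0, 7, 4, 6]
After 6 (reverse(0, 1)): [1, 5, 3, 2, 0, 7, 4, 6]
After 7 (swap(4, 6)): [1, 5, 3, 2, 4, 7, 0, 6]
After 8 (swap(7, 0)): [6, 5, 3, 2, 4, 7, 0, 1]
After 9 (rotate_left(3, 5, k=2)): [6, 5, 3, 7, 2, 4, 0, 1]
After 10 (reverse(6, 7)): [6, 5, 3, 7, 2, 4, 1, 0]
After 11 (rotate_left(3, 5, k=1)): [6, 5, 3, 2, 4, 7, 1, 0]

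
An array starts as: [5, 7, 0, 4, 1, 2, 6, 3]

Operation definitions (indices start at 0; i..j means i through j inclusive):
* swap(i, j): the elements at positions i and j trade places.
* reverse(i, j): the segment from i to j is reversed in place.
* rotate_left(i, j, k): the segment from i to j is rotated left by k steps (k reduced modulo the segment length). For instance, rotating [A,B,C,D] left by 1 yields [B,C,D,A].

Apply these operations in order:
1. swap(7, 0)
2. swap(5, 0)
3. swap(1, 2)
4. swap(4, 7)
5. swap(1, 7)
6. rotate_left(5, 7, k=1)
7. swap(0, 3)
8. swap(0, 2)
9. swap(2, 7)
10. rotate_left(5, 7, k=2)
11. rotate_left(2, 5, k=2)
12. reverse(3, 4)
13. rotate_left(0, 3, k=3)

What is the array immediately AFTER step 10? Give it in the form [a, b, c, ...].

After 1 (swap(7, 0)): [3, 7, 0, 4, 1, 2, 6, 5]
After 2 (swap(5, 0)): [2, 7, 0, 4, 1, 3, 6, 5]
After 3 (swap(1, 2)): [2, 0, 7, 4, 1, 3, 6, 5]
After 4 (swap(4, 7)): [2, 0, 7, 4, 5, 3, 6, 1]
After 5 (swap(1, 7)): [2, 1, 7, 4, 5, 3, 6, 0]
After 6 (rotate_left(5, 7, k=1)): [2, 1, 7, 4, 5, 6, 0, 3]
After 7 (swap(0, 3)): [4, 1, 7, 2, 5, 6, 0, 3]
After 8 (swap(0, 2)): [7, 1, 4, 2, 5, 6, 0, 3]
After 9 (swap(2, 7)): [7, 1, 3, 2, 5, 6, 0, 4]
After 10 (rotate_left(5, 7, k=2)): [7, 1, 3, 2, 5, 4, 6, 0]

Answer: [7, 1, 3, 2, 5, 4, 6, 0]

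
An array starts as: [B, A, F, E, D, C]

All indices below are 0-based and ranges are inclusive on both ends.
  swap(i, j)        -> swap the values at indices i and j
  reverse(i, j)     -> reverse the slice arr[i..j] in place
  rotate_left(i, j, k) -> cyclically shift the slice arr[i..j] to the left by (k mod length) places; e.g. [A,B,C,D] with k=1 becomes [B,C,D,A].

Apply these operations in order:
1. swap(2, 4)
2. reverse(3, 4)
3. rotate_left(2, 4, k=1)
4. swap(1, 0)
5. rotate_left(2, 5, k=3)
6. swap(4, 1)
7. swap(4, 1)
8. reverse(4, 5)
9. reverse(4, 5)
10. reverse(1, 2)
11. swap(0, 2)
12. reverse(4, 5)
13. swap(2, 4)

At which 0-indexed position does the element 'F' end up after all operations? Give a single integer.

Answer: 3

Derivation:
After 1 (swap(2, 4)): [B, A, D, E, F, C]
After 2 (reverse(3, 4)): [B, A, D, F, E, C]
After 3 (rotate_left(2, 4, k=1)): [B, A, F, E, D, C]
After 4 (swap(1, 0)): [A, B, F, E, D, C]
After 5 (rotate_left(2, 5, k=3)): [A, B, C, F, E, D]
After 6 (swap(4, 1)): [A, E, C, F, B, D]
After 7 (swap(4, 1)): [A, B, C, F, E, D]
After 8 (reverse(4, 5)): [A, B, C, F, D, E]
After 9 (reverse(4, 5)): [A, B, C, F, E, D]
After 10 (reverse(1, 2)): [A, C, B, F, E, D]
After 11 (swap(0, 2)): [B, C, A, F, E, D]
After 12 (reverse(4, 5)): [B, C, A, F, D, E]
After 13 (swap(2, 4)): [B, C, D, F, A, E]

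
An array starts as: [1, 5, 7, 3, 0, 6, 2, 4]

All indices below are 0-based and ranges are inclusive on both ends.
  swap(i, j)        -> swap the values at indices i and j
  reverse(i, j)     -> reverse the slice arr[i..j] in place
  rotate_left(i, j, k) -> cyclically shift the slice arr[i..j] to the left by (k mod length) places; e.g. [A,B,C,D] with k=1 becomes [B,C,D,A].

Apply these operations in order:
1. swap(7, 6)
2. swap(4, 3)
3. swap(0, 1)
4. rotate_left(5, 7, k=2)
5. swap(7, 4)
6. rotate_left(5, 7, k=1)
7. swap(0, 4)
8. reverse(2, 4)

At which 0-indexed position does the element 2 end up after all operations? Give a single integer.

After 1 (swap(7, 6)): [1, 5, 7, 3, 0, 6, 4, 2]
After 2 (swap(4, 3)): [1, 5, 7, 0, 3, 6, 4, 2]
After 3 (swap(0, 1)): [5, 1, 7, 0, 3, 6, 4, 2]
After 4 (rotate_left(5, 7, k=2)): [5, 1, 7, 0, 3, 2, 6, 4]
After 5 (swap(7, 4)): [5, 1, 7, 0, 4, 2, 6, 3]
After 6 (rotate_left(5, 7, k=1)): [5, 1, 7, 0, 4, 6, 3, 2]
After 7 (swap(0, 4)): [4, 1, 7, 0, 5, 6, 3, 2]
After 8 (reverse(2, 4)): [4, 1, 5, 0, 7, 6, 3, 2]

Answer: 7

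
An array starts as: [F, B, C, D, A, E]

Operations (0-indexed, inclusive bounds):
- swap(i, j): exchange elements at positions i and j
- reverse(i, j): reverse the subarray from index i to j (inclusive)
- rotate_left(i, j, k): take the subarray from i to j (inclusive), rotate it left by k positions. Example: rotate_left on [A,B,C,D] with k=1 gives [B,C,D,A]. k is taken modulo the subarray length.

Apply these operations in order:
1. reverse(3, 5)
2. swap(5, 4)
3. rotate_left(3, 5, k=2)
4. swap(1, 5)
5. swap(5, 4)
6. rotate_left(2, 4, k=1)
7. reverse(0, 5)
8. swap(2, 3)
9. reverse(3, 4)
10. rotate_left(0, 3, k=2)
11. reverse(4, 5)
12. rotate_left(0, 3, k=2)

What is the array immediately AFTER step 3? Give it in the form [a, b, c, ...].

Answer: [F, B, C, A, E, D]

Derivation:
After 1 (reverse(3, 5)): [F, B, C, E, A, D]
After 2 (swap(5, 4)): [F, B, C, E, D, A]
After 3 (rotate_left(3, 5, k=2)): [F, B, C, A, E, D]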